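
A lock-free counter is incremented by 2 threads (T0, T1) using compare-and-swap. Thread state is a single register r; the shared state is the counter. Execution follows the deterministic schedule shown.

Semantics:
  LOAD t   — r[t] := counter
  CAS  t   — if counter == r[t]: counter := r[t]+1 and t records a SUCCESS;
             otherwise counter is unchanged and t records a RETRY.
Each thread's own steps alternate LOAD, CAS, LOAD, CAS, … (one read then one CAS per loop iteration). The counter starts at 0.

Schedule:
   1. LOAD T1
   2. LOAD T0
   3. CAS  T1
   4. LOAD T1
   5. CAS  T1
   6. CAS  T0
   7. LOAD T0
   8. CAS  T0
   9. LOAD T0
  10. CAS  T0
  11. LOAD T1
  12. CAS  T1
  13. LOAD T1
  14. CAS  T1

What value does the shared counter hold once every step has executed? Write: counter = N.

T1 LOAD — after: cnt=0, r=0 — load
T0 LOAD — after: cnt=0, r=0 — load
T1 CAS — after: cnt=1, r=0 — ok
T1 LOAD — after: cnt=1, r=1 — load
T1 CAS — after: cnt=2, r=1 — ok
T0 CAS — after: cnt=2, r=0 — retry
T0 LOAD — after: cnt=2, r=2 — load
T0 CAS — after: cnt=3, r=2 — ok
T0 LOAD — after: cnt=3, r=3 — load
T0 CAS — after: cnt=4, r=3 — ok
T1 LOAD — after: cnt=4, r=4 — load
T1 CAS — after: cnt=5, r=4 — ok
T1 LOAD — after: cnt=5, r=5 — load
T1 CAS — after: cnt=6, r=5 — ok

counter = 6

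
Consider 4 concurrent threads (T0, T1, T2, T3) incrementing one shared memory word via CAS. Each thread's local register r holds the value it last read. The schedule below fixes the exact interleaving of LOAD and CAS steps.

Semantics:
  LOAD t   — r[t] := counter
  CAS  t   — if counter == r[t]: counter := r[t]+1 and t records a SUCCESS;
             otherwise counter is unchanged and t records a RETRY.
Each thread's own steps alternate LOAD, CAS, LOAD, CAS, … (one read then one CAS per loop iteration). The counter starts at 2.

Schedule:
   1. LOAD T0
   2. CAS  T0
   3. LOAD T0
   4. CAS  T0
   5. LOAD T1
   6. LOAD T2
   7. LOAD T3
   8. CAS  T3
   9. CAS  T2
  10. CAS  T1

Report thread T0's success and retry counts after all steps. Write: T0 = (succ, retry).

[1] T0.load  rd  (counter 2, T0.r 2)
[2] T0.cas  hit  (counter 3, T0.r 2)
[3] T0.load  rd  (counter 3, T0.r 3)
[4] T0.cas  hit  (counter 4, T0.r 3)
[5] T1.load  rd  (counter 4, T1.r 4)
[6] T2.load  rd  (counter 4, T2.r 4)
[7] T3.load  rd  (counter 4, T3.r 4)
[8] T3.cas  hit  (counter 5, T3.r 4)
[9] T2.cas  miss  (counter 5, T2.r 4)
[10] T1.cas  miss  (counter 5, T1.r 4)

T0 = (2, 0)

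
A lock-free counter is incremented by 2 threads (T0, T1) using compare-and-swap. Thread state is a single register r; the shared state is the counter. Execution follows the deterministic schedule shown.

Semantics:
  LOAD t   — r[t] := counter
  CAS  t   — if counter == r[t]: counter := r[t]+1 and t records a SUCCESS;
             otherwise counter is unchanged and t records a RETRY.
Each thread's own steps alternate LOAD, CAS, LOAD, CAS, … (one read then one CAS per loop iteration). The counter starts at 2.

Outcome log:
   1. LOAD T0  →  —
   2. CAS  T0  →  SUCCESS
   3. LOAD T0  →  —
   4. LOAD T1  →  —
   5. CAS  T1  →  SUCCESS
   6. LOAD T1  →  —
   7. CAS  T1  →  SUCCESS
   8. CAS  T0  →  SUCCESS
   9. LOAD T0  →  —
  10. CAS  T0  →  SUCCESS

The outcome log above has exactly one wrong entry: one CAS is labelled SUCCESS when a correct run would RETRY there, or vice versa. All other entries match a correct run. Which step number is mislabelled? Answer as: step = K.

step = 8

Correct run:
1. LOAD T0 → mem=2 r[T0]=2 [LOAD]
2. CAS T0 → mem=3 r[T0]=2 [OK]
3. LOAD T0 → mem=3 r[T0]=3 [LOAD]
4. LOAD T1 → mem=3 r[T1]=3 [LOAD]
5. CAS T1 → mem=4 r[T1]=3 [OK]
6. LOAD T1 → mem=4 r[T1]=4 [LOAD]
7. CAS T1 → mem=5 r[T1]=4 [OK]
8. CAS T0 → mem=5 r[T0]=3 [RETRY]
9. LOAD T0 → mem=5 r[T0]=5 [LOAD]
10. CAS T0 → mem=6 r[T0]=5 [OK]
Flip is step 8.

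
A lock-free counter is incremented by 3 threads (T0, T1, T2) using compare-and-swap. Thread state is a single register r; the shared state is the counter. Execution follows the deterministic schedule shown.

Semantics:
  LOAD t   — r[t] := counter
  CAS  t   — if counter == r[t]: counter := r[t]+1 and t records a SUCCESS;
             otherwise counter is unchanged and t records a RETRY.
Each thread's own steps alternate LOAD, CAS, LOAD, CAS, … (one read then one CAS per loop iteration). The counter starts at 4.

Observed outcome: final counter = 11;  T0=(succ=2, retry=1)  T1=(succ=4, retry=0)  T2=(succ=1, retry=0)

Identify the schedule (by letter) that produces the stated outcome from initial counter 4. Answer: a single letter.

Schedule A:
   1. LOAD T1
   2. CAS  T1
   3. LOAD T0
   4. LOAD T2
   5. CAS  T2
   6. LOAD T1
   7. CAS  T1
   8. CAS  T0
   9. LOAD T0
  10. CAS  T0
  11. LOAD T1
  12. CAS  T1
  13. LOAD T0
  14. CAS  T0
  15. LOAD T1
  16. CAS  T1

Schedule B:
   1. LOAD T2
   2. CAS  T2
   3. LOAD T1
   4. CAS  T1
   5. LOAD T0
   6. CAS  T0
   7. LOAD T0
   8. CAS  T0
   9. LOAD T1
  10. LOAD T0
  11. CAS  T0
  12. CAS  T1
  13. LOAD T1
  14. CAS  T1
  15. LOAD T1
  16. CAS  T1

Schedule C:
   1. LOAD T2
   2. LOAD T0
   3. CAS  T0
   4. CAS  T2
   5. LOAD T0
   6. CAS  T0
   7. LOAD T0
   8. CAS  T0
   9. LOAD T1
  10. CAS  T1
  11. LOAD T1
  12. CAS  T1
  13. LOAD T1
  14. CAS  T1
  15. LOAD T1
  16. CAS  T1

A

Tracing schedule A:
1. LOAD T1 → mem=4 r[T1]=4 [LOAD]
2. CAS T1 → mem=5 r[T1]=4 [OK]
3. LOAD T0 → mem=5 r[T0]=5 [LOAD]
4. LOAD T2 → mem=5 r[T2]=5 [LOAD]
5. CAS T2 → mem=6 r[T2]=5 [OK]
6. LOAD T1 → mem=6 r[T1]=6 [LOAD]
7. CAS T1 → mem=7 r[T1]=6 [OK]
8. CAS T0 → mem=7 r[T0]=5 [RETRY]
9. LOAD T0 → mem=7 r[T0]=7 [LOAD]
10. CAS T0 → mem=8 r[T0]=7 [OK]
11. LOAD T1 → mem=8 r[T1]=8 [LOAD]
12. CAS T1 → mem=9 r[T1]=8 [OK]
13. LOAD T0 → mem=9 r[T0]=9 [LOAD]
14. CAS T0 → mem=10 r[T0]=9 [OK]
15. LOAD T1 → mem=10 r[T1]=10 [LOAD]
16. CAS T1 → mem=11 r[T1]=10 [OK]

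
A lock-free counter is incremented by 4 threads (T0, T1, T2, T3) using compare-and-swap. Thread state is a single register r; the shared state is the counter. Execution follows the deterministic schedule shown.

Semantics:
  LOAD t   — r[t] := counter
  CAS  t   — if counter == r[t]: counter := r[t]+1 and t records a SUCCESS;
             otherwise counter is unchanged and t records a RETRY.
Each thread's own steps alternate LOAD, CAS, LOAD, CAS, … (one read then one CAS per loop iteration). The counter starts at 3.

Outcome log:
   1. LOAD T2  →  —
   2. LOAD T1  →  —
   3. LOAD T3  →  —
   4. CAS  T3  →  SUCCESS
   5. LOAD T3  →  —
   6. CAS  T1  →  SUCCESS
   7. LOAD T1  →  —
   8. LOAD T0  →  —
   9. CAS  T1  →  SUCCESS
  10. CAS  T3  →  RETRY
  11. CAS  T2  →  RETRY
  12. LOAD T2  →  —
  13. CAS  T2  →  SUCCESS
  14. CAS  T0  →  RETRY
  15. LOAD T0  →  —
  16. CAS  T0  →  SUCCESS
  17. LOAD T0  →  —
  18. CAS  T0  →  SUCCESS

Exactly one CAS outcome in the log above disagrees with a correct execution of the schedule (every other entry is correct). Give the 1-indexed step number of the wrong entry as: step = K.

step = 6

Re-executing:
1. LOAD T2 → mem=3 r[T2]=3 [LOAD]
2. LOAD T1 → mem=3 r[T1]=3 [LOAD]
3. LOAD T3 → mem=3 r[T3]=3 [LOAD]
4. CAS T3 → mem=4 r[T3]=3 [OK]
5. LOAD T3 → mem=4 r[T3]=4 [LOAD]
6. CAS T1 → mem=4 r[T1]=3 [RETRY]
7. LOAD T1 → mem=4 r[T1]=4 [LOAD]
8. LOAD T0 → mem=4 r[T0]=4 [LOAD]
9. CAS T1 → mem=5 r[T1]=4 [OK]
10. CAS T3 → mem=5 r[T3]=4 [RETRY]
11. CAS T2 → mem=5 r[T2]=3 [RETRY]
12. LOAD T2 → mem=5 r[T2]=5 [LOAD]
13. CAS T2 → mem=6 r[T2]=5 [OK]
14. CAS T0 → mem=6 r[T0]=4 [RETRY]
15. LOAD T0 → mem=6 r[T0]=6 [LOAD]
16. CAS T0 → mem=7 r[T0]=6 [OK]
17. LOAD T0 → mem=7 r[T0]=7 [LOAD]
18. CAS T0 → mem=8 r[T0]=7 [OK]
Mismatch at 6.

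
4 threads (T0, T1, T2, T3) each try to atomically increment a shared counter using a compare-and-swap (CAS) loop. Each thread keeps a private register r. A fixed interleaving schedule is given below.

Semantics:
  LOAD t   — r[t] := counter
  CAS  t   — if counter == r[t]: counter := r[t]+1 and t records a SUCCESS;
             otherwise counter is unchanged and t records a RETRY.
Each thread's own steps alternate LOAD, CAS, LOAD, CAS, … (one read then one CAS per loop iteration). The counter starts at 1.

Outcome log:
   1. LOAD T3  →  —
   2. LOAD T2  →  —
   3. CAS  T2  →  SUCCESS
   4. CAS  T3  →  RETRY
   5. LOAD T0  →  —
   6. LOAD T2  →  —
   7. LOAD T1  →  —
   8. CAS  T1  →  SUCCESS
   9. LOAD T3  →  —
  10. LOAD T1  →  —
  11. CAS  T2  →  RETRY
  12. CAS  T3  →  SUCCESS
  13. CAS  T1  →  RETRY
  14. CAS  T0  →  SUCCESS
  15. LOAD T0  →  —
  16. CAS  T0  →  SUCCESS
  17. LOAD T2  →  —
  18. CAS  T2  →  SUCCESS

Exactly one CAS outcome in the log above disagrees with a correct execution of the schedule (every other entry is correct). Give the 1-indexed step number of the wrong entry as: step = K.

Re-executing:
1. LOAD T3 → mem=1 r[T3]=1 [LOAD]
2. LOAD T2 → mem=1 r[T2]=1 [LOAD]
3. CAS T2 → mem=2 r[T2]=1 [OK]
4. CAS T3 → mem=2 r[T3]=1 [RETRY]
5. LOAD T0 → mem=2 r[T0]=2 [LOAD]
6. LOAD T2 → mem=2 r[T2]=2 [LOAD]
7. LOAD T1 → mem=2 r[T1]=2 [LOAD]
8. CAS T1 → mem=3 r[T1]=2 [OK]
9. LOAD T3 → mem=3 r[T3]=3 [LOAD]
10. LOAD T1 → mem=3 r[T1]=3 [LOAD]
11. CAS T2 → mem=3 r[T2]=2 [RETRY]
12. CAS T3 → mem=4 r[T3]=3 [OK]
13. CAS T1 → mem=4 r[T1]=3 [RETRY]
14. CAS T0 → mem=4 r[T0]=2 [RETRY]
15. LOAD T0 → mem=4 r[T0]=4 [LOAD]
16. CAS T0 → mem=5 r[T0]=4 [OK]
17. LOAD T2 → mem=5 r[T2]=5 [LOAD]
18. CAS T2 → mem=6 r[T2]=5 [OK]
Log disagrees first at step 14.

step = 14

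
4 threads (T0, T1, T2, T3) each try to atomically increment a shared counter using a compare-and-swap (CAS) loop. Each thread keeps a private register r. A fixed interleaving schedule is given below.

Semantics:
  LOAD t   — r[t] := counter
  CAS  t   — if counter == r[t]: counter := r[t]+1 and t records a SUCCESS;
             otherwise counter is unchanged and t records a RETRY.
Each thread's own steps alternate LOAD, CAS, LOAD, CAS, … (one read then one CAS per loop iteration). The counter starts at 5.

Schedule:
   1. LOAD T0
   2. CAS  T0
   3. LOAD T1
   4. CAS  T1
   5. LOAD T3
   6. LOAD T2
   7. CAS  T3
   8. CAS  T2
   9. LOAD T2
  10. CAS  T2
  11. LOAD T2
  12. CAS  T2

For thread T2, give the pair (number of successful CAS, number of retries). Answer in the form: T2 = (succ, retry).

T2 = (2, 1)

1. LOAD T0 → mem=5 r[T0]=5 [LOAD]
2. CAS T0 → mem=6 r[T0]=5 [OK]
3. LOAD T1 → mem=6 r[T1]=6 [LOAD]
4. CAS T1 → mem=7 r[T1]=6 [OK]
5. LOAD T3 → mem=7 r[T3]=7 [LOAD]
6. LOAD T2 → mem=7 r[T2]=7 [LOAD]
7. CAS T3 → mem=8 r[T3]=7 [OK]
8. CAS T2 → mem=8 r[T2]=7 [RETRY]
9. LOAD T2 → mem=8 r[T2]=8 [LOAD]
10. CAS T2 → mem=9 r[T2]=8 [OK]
11. LOAD T2 → mem=9 r[T2]=9 [LOAD]
12. CAS T2 → mem=10 r[T2]=9 [OK]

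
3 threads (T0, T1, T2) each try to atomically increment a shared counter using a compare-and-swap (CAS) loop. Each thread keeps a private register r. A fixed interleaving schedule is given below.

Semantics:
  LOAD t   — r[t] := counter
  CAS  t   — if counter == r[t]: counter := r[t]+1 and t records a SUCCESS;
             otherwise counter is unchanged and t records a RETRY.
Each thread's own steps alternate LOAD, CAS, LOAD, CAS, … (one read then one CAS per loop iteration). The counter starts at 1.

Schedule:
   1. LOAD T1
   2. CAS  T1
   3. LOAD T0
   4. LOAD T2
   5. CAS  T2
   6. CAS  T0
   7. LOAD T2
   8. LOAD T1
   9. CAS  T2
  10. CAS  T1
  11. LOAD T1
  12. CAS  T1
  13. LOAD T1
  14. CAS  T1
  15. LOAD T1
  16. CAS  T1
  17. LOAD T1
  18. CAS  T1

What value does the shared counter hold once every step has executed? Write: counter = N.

step 1: T1 LOAD ⇒ load; ctr=1 reg=1
step 2: T1 CAS ⇒ ok; ctr=2 reg=1
step 3: T0 LOAD ⇒ load; ctr=2 reg=2
step 4: T2 LOAD ⇒ load; ctr=2 reg=2
step 5: T2 CAS ⇒ ok; ctr=3 reg=2
step 6: T0 CAS ⇒ retry; ctr=3 reg=2
step 7: T2 LOAD ⇒ load; ctr=3 reg=3
step 8: T1 LOAD ⇒ load; ctr=3 reg=3
step 9: T2 CAS ⇒ ok; ctr=4 reg=3
step 10: T1 CAS ⇒ retry; ctr=4 reg=3
step 11: T1 LOAD ⇒ load; ctr=4 reg=4
step 12: T1 CAS ⇒ ok; ctr=5 reg=4
step 13: T1 LOAD ⇒ load; ctr=5 reg=5
step 14: T1 CAS ⇒ ok; ctr=6 reg=5
step 15: T1 LOAD ⇒ load; ctr=6 reg=6
step 16: T1 CAS ⇒ ok; ctr=7 reg=6
step 17: T1 LOAD ⇒ load; ctr=7 reg=7
step 18: T1 CAS ⇒ ok; ctr=8 reg=7

counter = 8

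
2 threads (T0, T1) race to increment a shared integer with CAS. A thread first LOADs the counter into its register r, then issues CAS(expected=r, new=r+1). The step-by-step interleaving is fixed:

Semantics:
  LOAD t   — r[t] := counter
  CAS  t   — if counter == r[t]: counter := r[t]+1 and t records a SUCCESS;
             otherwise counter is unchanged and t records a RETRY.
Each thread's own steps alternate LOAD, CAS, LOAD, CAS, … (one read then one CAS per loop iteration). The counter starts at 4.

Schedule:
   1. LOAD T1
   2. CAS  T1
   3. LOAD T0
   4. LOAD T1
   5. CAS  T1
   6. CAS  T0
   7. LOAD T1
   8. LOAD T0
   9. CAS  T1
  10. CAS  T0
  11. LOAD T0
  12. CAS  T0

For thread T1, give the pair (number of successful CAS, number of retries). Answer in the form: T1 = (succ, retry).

[1] T1.load  rd  (counter 4, T1.r 4)
[2] T1.cas  hit  (counter 5, T1.r 4)
[3] T0.load  rd  (counter 5, T0.r 5)
[4] T1.load  rd  (counter 5, T1.r 5)
[5] T1.cas  hit  (counter 6, T1.r 5)
[6] T0.cas  miss  (counter 6, T0.r 5)
[7] T1.load  rd  (counter 6, T1.r 6)
[8] T0.load  rd  (counter 6, T0.r 6)
[9] T1.cas  hit  (counter 7, T1.r 6)
[10] T0.cas  miss  (counter 7, T0.r 6)
[11] T0.load  rd  (counter 7, T0.r 7)
[12] T0.cas  hit  (counter 8, T0.r 7)

T1 = (3, 0)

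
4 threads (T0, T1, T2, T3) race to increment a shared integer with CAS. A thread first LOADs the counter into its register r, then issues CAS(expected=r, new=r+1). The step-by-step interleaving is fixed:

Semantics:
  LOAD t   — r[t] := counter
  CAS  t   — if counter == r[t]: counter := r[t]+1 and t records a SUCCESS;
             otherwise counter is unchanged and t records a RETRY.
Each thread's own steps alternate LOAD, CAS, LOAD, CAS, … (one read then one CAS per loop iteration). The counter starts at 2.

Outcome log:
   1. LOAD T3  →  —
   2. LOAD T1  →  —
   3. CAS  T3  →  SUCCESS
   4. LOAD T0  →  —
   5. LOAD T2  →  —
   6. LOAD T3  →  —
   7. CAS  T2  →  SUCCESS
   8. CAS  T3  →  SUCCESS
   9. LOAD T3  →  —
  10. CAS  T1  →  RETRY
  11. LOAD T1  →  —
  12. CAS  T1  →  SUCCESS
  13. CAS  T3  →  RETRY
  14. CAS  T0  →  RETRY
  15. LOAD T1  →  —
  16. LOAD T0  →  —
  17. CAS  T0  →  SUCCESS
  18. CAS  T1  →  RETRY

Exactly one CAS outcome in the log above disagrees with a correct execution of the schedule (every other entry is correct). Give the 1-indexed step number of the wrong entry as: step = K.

step = 8

Re-executing:
1. LOAD T3 → mem=2 r[T3]=2 [LOAD]
2. LOAD T1 → mem=2 r[T1]=2 [LOAD]
3. CAS T3 → mem=3 r[T3]=2 [OK]
4. LOAD T0 → mem=3 r[T0]=3 [LOAD]
5. LOAD T2 → mem=3 r[T2]=3 [LOAD]
6. LOAD T3 → mem=3 r[T3]=3 [LOAD]
7. CAS T2 → mem=4 r[T2]=3 [OK]
8. CAS T3 → mem=4 r[T3]=3 [RETRY]
9. LOAD T3 → mem=4 r[T3]=4 [LOAD]
10. CAS T1 → mem=4 r[T1]=2 [RETRY]
11. LOAD T1 → mem=4 r[T1]=4 [LOAD]
12. CAS T1 → mem=5 r[T1]=4 [OK]
13. CAS T3 → mem=5 r[T3]=4 [RETRY]
14. CAS T0 → mem=5 r[T0]=3 [RETRY]
15. LOAD T1 → mem=5 r[T1]=5 [LOAD]
16. LOAD T0 → mem=5 r[T0]=5 [LOAD]
17. CAS T0 → mem=6 r[T0]=5 [OK]
18. CAS T1 → mem=6 r[T1]=5 [RETRY]
Mismatch at 8.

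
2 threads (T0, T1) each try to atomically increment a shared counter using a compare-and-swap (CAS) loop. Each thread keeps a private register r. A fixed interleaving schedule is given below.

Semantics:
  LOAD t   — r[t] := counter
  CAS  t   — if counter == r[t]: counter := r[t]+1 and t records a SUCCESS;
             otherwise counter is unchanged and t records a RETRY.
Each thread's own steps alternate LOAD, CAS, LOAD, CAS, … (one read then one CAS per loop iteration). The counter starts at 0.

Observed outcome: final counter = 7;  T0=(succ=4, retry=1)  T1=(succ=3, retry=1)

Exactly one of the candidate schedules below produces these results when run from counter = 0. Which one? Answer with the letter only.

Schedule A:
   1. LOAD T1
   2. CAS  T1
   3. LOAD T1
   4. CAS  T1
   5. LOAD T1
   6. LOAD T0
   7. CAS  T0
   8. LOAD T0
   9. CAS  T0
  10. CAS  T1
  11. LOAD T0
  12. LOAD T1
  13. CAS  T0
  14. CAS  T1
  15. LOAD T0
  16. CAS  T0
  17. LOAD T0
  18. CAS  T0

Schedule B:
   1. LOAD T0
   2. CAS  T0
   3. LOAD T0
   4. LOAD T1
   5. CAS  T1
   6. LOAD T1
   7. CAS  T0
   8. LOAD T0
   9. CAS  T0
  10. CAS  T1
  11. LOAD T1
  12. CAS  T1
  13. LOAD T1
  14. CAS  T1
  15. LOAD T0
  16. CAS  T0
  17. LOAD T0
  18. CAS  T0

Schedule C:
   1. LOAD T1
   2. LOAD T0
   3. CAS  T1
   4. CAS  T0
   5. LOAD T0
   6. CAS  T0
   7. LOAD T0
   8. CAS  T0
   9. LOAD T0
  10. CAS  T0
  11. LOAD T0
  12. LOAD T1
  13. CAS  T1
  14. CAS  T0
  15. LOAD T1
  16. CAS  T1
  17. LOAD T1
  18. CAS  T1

Run B:
T0 LOAD — after: cnt=0, r=0 — load
T0 CAS — after: cnt=1, r=0 — ok
T0 LOAD — after: cnt=1, r=1 — load
T1 LOAD — after: cnt=1, r=1 — load
T1 CAS — after: cnt=2, r=1 — ok
T1 LOAD — after: cnt=2, r=2 — load
T0 CAS — after: cnt=2, r=1 — retry
T0 LOAD — after: cnt=2, r=2 — load
T0 CAS — after: cnt=3, r=2 — ok
T1 CAS — after: cnt=3, r=2 — retry
T1 LOAD — after: cnt=3, r=3 — load
T1 CAS — after: cnt=4, r=3 — ok
T1 LOAD — after: cnt=4, r=4 — load
T1 CAS — after: cnt=5, r=4 — ok
T0 LOAD — after: cnt=5, r=5 — load
T0 CAS — after: cnt=6, r=5 — ok
T0 LOAD — after: cnt=6, r=6 — load
T0 CAS — after: cnt=7, r=6 — ok

B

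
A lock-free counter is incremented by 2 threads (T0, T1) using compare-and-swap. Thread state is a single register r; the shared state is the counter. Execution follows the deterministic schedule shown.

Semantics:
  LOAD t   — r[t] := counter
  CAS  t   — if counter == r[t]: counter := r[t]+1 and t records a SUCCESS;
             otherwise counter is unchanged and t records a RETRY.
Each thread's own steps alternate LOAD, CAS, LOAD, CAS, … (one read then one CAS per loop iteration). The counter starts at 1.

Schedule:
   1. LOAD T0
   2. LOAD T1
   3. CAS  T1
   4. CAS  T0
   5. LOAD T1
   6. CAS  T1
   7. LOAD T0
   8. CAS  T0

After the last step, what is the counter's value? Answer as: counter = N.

counter = 4

1. LOAD T0 → mem=1 r[T0]=1 [LOAD]
2. LOAD T1 → mem=1 r[T1]=1 [LOAD]
3. CAS T1 → mem=2 r[T1]=1 [OK]
4. CAS T0 → mem=2 r[T0]=1 [RETRY]
5. LOAD T1 → mem=2 r[T1]=2 [LOAD]
6. CAS T1 → mem=3 r[T1]=2 [OK]
7. LOAD T0 → mem=3 r[T0]=3 [LOAD]
8. CAS T0 → mem=4 r[T0]=3 [OK]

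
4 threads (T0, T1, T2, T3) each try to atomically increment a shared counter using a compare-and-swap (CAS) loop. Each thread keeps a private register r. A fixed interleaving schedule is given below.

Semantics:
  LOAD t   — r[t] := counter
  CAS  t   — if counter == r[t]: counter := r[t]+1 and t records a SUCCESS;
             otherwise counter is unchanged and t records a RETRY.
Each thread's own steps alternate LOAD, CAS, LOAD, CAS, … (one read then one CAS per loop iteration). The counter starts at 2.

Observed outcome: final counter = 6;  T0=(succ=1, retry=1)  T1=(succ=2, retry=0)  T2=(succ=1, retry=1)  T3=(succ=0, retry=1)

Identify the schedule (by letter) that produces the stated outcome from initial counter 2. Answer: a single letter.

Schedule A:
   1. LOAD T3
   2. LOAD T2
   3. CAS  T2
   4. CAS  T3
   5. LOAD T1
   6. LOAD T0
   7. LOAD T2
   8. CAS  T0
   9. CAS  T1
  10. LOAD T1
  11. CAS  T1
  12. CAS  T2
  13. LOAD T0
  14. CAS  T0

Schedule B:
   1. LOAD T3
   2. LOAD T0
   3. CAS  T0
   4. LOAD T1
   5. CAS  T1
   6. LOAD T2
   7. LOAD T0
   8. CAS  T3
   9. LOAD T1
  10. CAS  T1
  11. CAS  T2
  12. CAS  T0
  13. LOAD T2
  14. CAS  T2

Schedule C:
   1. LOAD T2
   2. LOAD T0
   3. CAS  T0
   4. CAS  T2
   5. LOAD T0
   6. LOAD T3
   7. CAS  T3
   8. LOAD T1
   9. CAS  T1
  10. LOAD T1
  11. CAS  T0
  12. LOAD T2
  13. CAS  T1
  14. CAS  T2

B

Run B:
[1] T3.load  rd  (counter 2, T3.r 2)
[2] T0.load  rd  (counter 2, T0.r 2)
[3] T0.cas  hit  (counter 3, T0.r 2)
[4] T1.load  rd  (counter 3, T1.r 3)
[5] T1.cas  hit  (counter 4, T1.r 3)
[6] T2.load  rd  (counter 4, T2.r 4)
[7] T0.load  rd  (counter 4, T0.r 4)
[8] T3.cas  miss  (counter 4, T3.r 2)
[9] T1.load  rd  (counter 4, T1.r 4)
[10] T1.cas  hit  (counter 5, T1.r 4)
[11] T2.cas  miss  (counter 5, T2.r 4)
[12] T0.cas  miss  (counter 5, T0.r 4)
[13] T2.load  rd  (counter 5, T2.r 5)
[14] T2.cas  hit  (counter 6, T2.r 5)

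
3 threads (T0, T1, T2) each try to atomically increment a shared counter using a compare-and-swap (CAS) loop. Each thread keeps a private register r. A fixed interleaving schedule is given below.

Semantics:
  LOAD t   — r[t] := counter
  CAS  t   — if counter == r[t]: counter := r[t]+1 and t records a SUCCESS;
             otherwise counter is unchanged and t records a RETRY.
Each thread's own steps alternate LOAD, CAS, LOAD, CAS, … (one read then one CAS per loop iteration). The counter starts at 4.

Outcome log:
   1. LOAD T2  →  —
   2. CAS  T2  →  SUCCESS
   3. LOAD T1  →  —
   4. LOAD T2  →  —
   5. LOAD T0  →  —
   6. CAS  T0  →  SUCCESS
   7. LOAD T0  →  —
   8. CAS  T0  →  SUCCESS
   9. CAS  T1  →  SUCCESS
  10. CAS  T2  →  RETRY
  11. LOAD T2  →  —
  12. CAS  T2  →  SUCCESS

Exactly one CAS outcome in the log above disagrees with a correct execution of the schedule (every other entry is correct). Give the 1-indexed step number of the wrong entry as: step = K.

step = 9

Reference trace:
[1] T2.load  rd  (counter 4, T2.r 4)
[2] T2.cas  hit  (counter 5, T2.r 4)
[3] T1.load  rd  (counter 5, T1.r 5)
[4] T2.load  rd  (counter 5, T2.r 5)
[5] T0.load  rd  (counter 5, T0.r 5)
[6] T0.cas  hit  (counter 6, T0.r 5)
[7] T0.load  rd  (counter 6, T0.r 6)
[8] T0.cas  hit  (counter 7, T0.r 6)
[9] T1.cas  miss  (counter 7, T1.r 5)
[10] T2.cas  miss  (counter 7, T2.r 5)
[11] T2.load  rd  (counter 7, T2.r 7)
[12] T2.cas  hit  (counter 8, T2.r 7)
Log disagrees first at step 9.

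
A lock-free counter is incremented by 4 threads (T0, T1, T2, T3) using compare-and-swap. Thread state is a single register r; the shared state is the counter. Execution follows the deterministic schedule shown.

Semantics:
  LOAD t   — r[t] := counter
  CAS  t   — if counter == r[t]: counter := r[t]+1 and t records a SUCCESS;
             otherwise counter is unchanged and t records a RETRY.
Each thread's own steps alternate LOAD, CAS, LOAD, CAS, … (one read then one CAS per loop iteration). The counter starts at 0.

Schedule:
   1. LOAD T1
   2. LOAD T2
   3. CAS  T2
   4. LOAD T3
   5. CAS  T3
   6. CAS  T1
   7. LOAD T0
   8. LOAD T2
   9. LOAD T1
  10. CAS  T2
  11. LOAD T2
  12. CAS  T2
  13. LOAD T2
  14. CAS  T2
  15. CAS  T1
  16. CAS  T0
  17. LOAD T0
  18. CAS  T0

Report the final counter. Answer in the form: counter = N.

1. LOAD T1 → mem=0 r[T1]=0 [LOAD]
2. LOAD T2 → mem=0 r[T2]=0 [LOAD]
3. CAS T2 → mem=1 r[T2]=0 [OK]
4. LOAD T3 → mem=1 r[T3]=1 [LOAD]
5. CAS T3 → mem=2 r[T3]=1 [OK]
6. CAS T1 → mem=2 r[T1]=0 [RETRY]
7. LOAD T0 → mem=2 r[T0]=2 [LOAD]
8. LOAD T2 → mem=2 r[T2]=2 [LOAD]
9. LOAD T1 → mem=2 r[T1]=2 [LOAD]
10. CAS T2 → mem=3 r[T2]=2 [OK]
11. LOAD T2 → mem=3 r[T2]=3 [LOAD]
12. CAS T2 → mem=4 r[T2]=3 [OK]
13. LOAD T2 → mem=4 r[T2]=4 [LOAD]
14. CAS T2 → mem=5 r[T2]=4 [OK]
15. CAS T1 → mem=5 r[T1]=2 [RETRY]
16. CAS T0 → mem=5 r[T0]=2 [RETRY]
17. LOAD T0 → mem=5 r[T0]=5 [LOAD]
18. CAS T0 → mem=6 r[T0]=5 [OK]

counter = 6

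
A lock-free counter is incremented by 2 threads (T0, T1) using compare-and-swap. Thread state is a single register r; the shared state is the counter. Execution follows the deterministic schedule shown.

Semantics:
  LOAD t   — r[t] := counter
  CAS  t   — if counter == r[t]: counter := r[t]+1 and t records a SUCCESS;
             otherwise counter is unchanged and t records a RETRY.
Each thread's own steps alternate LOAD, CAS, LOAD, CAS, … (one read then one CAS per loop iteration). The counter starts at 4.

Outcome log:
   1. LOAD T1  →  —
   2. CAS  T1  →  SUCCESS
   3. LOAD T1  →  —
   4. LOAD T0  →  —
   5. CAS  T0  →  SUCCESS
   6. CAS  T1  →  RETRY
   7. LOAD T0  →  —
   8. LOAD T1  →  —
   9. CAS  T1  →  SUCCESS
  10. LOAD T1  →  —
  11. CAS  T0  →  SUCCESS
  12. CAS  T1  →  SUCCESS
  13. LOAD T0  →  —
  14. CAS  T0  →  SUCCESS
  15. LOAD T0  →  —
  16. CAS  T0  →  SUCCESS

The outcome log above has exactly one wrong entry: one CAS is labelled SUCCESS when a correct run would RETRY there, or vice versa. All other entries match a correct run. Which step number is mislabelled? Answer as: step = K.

step = 11

Re-executing:
step 1: T1 LOAD ⇒ load; ctr=4 reg=4
step 2: T1 CAS ⇒ ok; ctr=5 reg=4
step 3: T1 LOAD ⇒ load; ctr=5 reg=5
step 4: T0 LOAD ⇒ load; ctr=5 reg=5
step 5: T0 CAS ⇒ ok; ctr=6 reg=5
step 6: T1 CAS ⇒ retry; ctr=6 reg=5
step 7: T0 LOAD ⇒ load; ctr=6 reg=6
step 8: T1 LOAD ⇒ load; ctr=6 reg=6
step 9: T1 CAS ⇒ ok; ctr=7 reg=6
step 10: T1 LOAD ⇒ load; ctr=7 reg=7
step 11: T0 CAS ⇒ retry; ctr=7 reg=6
step 12: T1 CAS ⇒ ok; ctr=8 reg=7
step 13: T0 LOAD ⇒ load; ctr=8 reg=8
step 14: T0 CAS ⇒ ok; ctr=9 reg=8
step 15: T0 LOAD ⇒ load; ctr=9 reg=9
step 16: T0 CAS ⇒ ok; ctr=10 reg=9
Mismatch at 11.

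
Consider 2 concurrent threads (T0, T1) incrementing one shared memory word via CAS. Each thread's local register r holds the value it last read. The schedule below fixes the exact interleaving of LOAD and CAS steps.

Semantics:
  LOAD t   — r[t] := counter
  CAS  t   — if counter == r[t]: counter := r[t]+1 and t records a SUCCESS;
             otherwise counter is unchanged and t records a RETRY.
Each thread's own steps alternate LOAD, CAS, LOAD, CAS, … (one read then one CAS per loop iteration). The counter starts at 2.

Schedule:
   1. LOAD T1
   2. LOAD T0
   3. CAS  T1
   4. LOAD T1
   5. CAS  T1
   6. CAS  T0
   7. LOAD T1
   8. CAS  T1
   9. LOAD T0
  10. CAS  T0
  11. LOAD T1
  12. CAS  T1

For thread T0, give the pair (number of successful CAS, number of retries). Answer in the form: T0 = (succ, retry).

#1 T1 reads 2
#2 T0 reads 2
#3 T1 CAS(2→3) writes; counter now 3
#4 T1 reads 3
#5 T1 CAS(3→4) writes; counter now 4
#6 T0 CAS(2→3) fails; counter now 4
#7 T1 reads 4
#8 T1 CAS(4→5) writes; counter now 5
#9 T0 reads 5
#10 T0 CAS(5→6) writes; counter now 6
#11 T1 reads 6
#12 T1 CAS(6→7) writes; counter now 7

T0 = (1, 1)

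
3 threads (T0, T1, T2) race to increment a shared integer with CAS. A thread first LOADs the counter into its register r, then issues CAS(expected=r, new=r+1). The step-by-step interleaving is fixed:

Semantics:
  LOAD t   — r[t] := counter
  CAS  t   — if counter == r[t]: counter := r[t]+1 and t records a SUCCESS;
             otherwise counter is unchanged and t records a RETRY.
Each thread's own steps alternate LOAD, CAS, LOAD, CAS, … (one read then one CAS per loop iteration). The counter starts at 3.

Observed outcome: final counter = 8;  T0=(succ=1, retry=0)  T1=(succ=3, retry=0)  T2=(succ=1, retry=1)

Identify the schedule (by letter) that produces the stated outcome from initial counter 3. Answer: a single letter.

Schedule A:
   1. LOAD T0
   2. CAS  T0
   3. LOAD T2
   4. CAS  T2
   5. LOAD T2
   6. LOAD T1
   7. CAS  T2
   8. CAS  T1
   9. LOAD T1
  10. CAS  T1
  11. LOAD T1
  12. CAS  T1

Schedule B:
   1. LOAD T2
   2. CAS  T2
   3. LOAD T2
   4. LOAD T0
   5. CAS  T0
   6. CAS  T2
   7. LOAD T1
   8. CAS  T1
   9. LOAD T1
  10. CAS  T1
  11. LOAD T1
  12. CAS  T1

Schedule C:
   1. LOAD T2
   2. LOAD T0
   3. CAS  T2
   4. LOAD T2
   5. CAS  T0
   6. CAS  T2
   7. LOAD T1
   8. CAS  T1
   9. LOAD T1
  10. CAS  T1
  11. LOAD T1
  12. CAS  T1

Simulating candidate B:
   1) LOAD T2:  M=3  r_T2=3
   2) CAS  T2:  M=4  r_T2=3 ✓
   3) LOAD T2:  M=4  r_T2=4
   4) LOAD T0:  M=4  r_T0=4
   5) CAS  T0:  M=5  r_T0=4 ✓
   6) CAS  T2:  M=5  r_T2=4 ✗
   7) LOAD T1:  M=5  r_T1=5
   8) CAS  T1:  M=6  r_T1=5 ✓
   9) LOAD T1:  M=6  r_T1=6
  10) CAS  T1:  M=7  r_T1=6 ✓
  11) LOAD T1:  M=7  r_T1=7
  12) CAS  T1:  M=8  r_T1=7 ✓

B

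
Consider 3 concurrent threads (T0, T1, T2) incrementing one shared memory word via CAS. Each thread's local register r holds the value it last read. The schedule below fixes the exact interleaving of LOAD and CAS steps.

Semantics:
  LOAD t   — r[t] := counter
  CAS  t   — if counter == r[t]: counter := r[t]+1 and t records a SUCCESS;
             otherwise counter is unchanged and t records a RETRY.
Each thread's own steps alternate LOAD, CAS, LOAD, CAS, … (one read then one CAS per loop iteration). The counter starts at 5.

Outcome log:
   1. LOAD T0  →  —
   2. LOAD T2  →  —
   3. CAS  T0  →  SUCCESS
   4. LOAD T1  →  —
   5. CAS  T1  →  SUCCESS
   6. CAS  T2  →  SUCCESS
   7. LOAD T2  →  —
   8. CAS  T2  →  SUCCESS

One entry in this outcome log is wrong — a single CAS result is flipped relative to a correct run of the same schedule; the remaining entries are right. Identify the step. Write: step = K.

Reference trace:
[1] T0.load  rd  (counter 5, T0.r 5)
[2] T2.load  rd  (counter 5, T2.r 5)
[3] T0.cas  hit  (counter 6, T0.r 5)
[4] T1.load  rd  (counter 6, T1.r 6)
[5] T1.cas  hit  (counter 7, T1.r 6)
[6] T2.cas  miss  (counter 7, T2.r 5)
[7] T2.load  rd  (counter 7, T2.r 7)
[8] T2.cas  hit  (counter 8, T2.r 7)
Mismatch at 6.

step = 6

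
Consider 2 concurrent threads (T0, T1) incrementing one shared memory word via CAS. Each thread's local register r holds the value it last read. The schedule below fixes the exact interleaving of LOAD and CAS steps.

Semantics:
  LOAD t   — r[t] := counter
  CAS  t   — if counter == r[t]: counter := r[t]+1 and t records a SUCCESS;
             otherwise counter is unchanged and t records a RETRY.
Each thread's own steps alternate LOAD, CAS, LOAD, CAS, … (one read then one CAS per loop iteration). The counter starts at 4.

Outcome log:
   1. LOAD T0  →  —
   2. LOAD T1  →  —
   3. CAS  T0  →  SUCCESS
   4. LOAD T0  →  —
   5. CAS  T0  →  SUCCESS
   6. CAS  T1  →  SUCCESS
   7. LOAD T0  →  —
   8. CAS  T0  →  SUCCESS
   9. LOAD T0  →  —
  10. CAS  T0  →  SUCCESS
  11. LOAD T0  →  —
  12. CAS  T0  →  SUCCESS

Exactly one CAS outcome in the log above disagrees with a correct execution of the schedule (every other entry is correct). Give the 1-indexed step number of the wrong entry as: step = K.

Correct run:
#1 T0 reads 4
#2 T1 reads 4
#3 T0 CAS(4→5) writes; counter now 5
#4 T0 reads 5
#5 T0 CAS(5→6) writes; counter now 6
#6 T1 CAS(4→5) fails; counter now 6
#7 T0 reads 6
#8 T0 CAS(6→7) writes; counter now 7
#9 T0 reads 7
#10 T0 CAS(7→8) writes; counter now 8
#11 T0 reads 8
#12 T0 CAS(8→9) writes; counter now 9
Log disagrees first at step 6.

step = 6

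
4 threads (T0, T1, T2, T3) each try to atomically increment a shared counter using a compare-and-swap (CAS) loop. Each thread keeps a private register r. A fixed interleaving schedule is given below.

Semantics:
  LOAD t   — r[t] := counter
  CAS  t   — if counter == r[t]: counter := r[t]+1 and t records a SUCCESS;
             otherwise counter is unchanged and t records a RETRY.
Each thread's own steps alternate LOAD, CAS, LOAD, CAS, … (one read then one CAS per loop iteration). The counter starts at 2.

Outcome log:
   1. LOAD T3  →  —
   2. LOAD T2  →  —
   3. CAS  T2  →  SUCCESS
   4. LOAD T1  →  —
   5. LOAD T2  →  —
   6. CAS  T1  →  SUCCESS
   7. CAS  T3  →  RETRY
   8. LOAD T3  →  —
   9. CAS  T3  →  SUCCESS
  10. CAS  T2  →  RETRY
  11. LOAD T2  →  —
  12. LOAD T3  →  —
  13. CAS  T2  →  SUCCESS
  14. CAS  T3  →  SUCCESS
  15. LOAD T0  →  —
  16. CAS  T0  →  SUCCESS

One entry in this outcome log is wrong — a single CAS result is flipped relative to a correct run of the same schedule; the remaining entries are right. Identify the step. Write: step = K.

Correct run:
[1] T3.load  rd  (counter 2, T3.r 2)
[2] T2.load  rd  (counter 2, T2.r 2)
[3] T2.cas  hit  (counter 3, T2.r 2)
[4] T1.load  rd  (counter 3, T1.r 3)
[5] T2.load  rd  (counter 3, T2.r 3)
[6] T1.cas  hit  (counter 4, T1.r 3)
[7] T3.cas  miss  (counter 4, T3.r 2)
[8] T3.load  rd  (counter 4, T3.r 4)
[9] T3.cas  hit  (counter 5, T3.r 4)
[10] T2.cas  miss  (counter 5, T2.r 3)
[11] T2.load  rd  (counter 5, T2.r 5)
[12] T3.load  rd  (counter 5, T3.r 5)
[13] T2.cas  hit  (counter 6, T2.r 5)
[14] T3.cas  miss  (counter 6, T3.r 5)
[15] T0.load  rd  (counter 6, T0.r 6)
[16] T0.cas  hit  (counter 7, T0.r 6)
Log disagrees first at step 14.

step = 14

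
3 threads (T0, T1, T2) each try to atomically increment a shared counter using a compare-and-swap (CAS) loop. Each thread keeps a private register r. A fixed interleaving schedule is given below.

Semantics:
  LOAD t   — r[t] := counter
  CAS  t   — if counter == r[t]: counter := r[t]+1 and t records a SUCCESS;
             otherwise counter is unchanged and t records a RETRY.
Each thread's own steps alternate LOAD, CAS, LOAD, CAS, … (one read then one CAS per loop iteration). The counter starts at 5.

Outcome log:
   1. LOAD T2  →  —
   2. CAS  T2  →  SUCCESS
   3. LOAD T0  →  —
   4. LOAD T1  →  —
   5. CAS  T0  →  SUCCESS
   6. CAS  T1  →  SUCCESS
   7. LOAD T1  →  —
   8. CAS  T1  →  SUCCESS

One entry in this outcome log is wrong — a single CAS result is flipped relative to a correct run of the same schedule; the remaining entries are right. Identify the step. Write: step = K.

Reference trace:
[1] T2.load  rd  (counter 5, T2.r 5)
[2] T2.cas  hit  (counter 6, T2.r 5)
[3] T0.load  rd  (counter 6, T0.r 6)
[4] T1.load  rd  (counter 6, T1.r 6)
[5] T0.cas  hit  (counter 7, T0.r 6)
[6] T1.cas  miss  (counter 7, T1.r 6)
[7] T1.load  rd  (counter 7, T1.r 7)
[8] T1.cas  hit  (counter 8, T1.r 7)
Log disagrees first at step 6.

step = 6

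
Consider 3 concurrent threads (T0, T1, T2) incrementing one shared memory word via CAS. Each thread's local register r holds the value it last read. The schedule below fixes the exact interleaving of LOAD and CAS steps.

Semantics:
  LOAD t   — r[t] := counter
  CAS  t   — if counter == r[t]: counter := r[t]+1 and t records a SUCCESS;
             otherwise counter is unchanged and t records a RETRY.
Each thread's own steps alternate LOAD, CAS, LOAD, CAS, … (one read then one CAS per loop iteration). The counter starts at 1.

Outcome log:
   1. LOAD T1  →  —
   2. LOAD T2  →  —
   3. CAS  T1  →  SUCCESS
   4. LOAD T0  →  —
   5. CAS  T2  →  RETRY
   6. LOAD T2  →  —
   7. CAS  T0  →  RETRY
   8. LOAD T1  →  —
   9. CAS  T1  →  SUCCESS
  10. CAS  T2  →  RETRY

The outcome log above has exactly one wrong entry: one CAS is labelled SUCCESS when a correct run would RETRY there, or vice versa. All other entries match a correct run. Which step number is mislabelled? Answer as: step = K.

step = 7

Reference trace:
step 1: T1 LOAD ⇒ load; ctr=1 reg=1
step 2: T2 LOAD ⇒ load; ctr=1 reg=1
step 3: T1 CAS ⇒ ok; ctr=2 reg=1
step 4: T0 LOAD ⇒ load; ctr=2 reg=2
step 5: T2 CAS ⇒ retry; ctr=2 reg=1
step 6: T2 LOAD ⇒ load; ctr=2 reg=2
step 7: T0 CAS ⇒ ok; ctr=3 reg=2
step 8: T1 LOAD ⇒ load; ctr=3 reg=3
step 9: T1 CAS ⇒ ok; ctr=4 reg=3
step 10: T2 CAS ⇒ retry; ctr=4 reg=2
Flip is step 7.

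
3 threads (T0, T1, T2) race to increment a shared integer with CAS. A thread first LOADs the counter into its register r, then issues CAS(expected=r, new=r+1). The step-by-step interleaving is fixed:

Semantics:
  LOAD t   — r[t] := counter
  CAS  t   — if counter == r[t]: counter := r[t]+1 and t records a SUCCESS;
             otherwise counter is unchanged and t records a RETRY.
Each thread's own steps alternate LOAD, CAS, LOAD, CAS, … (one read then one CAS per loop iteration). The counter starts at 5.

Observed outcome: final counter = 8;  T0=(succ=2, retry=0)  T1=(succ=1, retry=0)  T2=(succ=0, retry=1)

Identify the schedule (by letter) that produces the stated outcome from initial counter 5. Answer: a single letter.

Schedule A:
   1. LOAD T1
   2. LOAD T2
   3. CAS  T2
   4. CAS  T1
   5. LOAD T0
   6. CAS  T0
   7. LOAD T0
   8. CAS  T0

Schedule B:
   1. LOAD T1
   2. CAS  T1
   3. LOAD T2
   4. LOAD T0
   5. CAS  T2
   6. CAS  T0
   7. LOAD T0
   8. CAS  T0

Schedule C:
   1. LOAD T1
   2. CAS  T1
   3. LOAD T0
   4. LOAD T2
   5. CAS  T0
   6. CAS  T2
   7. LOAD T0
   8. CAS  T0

C

Run C:
[1] T1.load  rd  (counter 5, T1.r 5)
[2] T1.cas  hit  (counter 6, T1.r 5)
[3] T0.load  rd  (counter 6, T0.r 6)
[4] T2.load  rd  (counter 6, T2.r 6)
[5] T0.cas  hit  (counter 7, T0.r 6)
[6] T2.cas  miss  (counter 7, T2.r 6)
[7] T0.load  rd  (counter 7, T0.r 7)
[8] T0.cas  hit  (counter 8, T0.r 7)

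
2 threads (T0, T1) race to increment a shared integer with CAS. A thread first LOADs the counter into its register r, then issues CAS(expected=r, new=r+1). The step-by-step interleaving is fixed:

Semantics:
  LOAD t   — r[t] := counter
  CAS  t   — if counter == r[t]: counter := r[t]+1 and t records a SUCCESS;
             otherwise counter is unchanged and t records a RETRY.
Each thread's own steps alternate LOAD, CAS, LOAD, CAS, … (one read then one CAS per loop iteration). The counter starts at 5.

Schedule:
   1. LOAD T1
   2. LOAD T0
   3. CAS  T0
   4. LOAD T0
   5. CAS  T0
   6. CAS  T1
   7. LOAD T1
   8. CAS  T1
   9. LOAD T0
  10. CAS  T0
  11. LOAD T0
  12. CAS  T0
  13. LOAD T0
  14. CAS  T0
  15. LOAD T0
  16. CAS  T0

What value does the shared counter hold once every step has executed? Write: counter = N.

1. LOAD T1 → mem=5 r[T1]=5 [LOAD]
2. LOAD T0 → mem=5 r[T0]=5 [LOAD]
3. CAS T0 → mem=6 r[T0]=5 [OK]
4. LOAD T0 → mem=6 r[T0]=6 [LOAD]
5. CAS T0 → mem=7 r[T0]=6 [OK]
6. CAS T1 → mem=7 r[T1]=5 [RETRY]
7. LOAD T1 → mem=7 r[T1]=7 [LOAD]
8. CAS T1 → mem=8 r[T1]=7 [OK]
9. LOAD T0 → mem=8 r[T0]=8 [LOAD]
10. CAS T0 → mem=9 r[T0]=8 [OK]
11. LOAD T0 → mem=9 r[T0]=9 [LOAD]
12. CAS T0 → mem=10 r[T0]=9 [OK]
13. LOAD T0 → mem=10 r[T0]=10 [LOAD]
14. CAS T0 → mem=11 r[T0]=10 [OK]
15. LOAD T0 → mem=11 r[T0]=11 [LOAD]
16. CAS T0 → mem=12 r[T0]=11 [OK]

counter = 12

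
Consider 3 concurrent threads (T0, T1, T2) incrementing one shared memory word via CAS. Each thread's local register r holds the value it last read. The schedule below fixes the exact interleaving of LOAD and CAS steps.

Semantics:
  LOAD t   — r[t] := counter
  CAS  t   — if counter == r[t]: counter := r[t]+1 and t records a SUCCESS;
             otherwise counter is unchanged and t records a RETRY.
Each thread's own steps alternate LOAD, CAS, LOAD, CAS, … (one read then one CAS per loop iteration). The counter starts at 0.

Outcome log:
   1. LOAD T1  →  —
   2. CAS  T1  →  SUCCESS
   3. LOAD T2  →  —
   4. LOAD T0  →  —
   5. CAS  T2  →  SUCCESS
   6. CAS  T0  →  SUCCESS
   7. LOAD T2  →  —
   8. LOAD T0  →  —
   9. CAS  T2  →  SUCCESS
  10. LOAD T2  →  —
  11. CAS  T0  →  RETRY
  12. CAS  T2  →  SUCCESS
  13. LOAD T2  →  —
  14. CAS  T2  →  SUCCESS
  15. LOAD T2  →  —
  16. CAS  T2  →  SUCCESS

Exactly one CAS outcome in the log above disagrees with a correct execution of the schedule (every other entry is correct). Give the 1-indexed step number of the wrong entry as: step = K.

step = 6

Reference trace:
[1] T1.load  rd  (counter 0, T1.r 0)
[2] T1.cas  hit  (counter 1, T1.r 0)
[3] T2.load  rd  (counter 1, T2.r 1)
[4] T0.load  rd  (counter 1, T0.r 1)
[5] T2.cas  hit  (counter 2, T2.r 1)
[6] T0.cas  miss  (counter 2, T0.r 1)
[7] T2.load  rd  (counter 2, T2.r 2)
[8] T0.load  rd  (counter 2, T0.r 2)
[9] T2.cas  hit  (counter 3, T2.r 2)
[10] T2.load  rd  (counter 3, T2.r 3)
[11] T0.cas  miss  (counter 3, T0.r 2)
[12] T2.cas  hit  (counter 4, T2.r 3)
[13] T2.load  rd  (counter 4, T2.r 4)
[14] T2.cas  hit  (counter 5, T2.r 4)
[15] T2.load  rd  (counter 5, T2.r 5)
[16] T2.cas  hit  (counter 6, T2.r 5)
Flip is step 6.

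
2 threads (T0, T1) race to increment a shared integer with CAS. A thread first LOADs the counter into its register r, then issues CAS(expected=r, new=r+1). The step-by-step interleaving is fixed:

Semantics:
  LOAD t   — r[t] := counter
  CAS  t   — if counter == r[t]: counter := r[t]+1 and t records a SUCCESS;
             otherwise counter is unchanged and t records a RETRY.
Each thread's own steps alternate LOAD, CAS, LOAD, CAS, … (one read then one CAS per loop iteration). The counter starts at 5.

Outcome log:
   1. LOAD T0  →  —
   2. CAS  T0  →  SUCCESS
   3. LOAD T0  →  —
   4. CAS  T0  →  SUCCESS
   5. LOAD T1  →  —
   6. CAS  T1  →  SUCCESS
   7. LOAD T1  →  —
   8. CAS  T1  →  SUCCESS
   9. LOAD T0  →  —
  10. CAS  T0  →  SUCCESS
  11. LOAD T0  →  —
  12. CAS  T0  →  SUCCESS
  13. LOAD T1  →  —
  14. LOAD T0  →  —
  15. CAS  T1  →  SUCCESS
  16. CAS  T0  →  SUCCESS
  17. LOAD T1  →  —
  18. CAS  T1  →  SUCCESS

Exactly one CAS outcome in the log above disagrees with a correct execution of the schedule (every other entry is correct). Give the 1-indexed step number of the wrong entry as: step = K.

Re-executing:
   1) LOAD T0:  M=5  r_T0=5
   2) CAS  T0:  M=6  r_T0=5 ✓
   3) LOAD T0:  M=6  r_T0=6
   4) CAS  T0:  M=7  r_T0=6 ✓
   5) LOAD T1:  M=7  r_T1=7
   6) CAS  T1:  M=8  r_T1=7 ✓
   7) LOAD T1:  M=8  r_T1=8
   8) CAS  T1:  M=9  r_T1=8 ✓
   9) LOAD T0:  M=9  r_T0=9
  10) CAS  T0:  M=10  r_T0=9 ✓
  11) LOAD T0:  M=10  r_T0=10
  12) CAS  T0:  M=11  r_T0=10 ✓
  13) LOAD T1:  M=11  r_T1=11
  14) LOAD T0:  M=11  r_T0=11
  15) CAS  T1:  M=12  r_T1=11 ✓
  16) CAS  T0:  M=12  r_T0=11 ✗
  17) LOAD T1:  M=12  r_T1=12
  18) CAS  T1:  M=13  r_T1=12 ✓
Mismatch at 16.

step = 16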